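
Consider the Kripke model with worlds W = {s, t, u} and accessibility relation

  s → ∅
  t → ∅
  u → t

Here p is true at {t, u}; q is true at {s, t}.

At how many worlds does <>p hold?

s: no successors, so <>p fails. ✗
t: no successors, so <>p fails. ✗
u: successors {t}; p there: t:T. ✓
Satisfying worlds: {u}.

1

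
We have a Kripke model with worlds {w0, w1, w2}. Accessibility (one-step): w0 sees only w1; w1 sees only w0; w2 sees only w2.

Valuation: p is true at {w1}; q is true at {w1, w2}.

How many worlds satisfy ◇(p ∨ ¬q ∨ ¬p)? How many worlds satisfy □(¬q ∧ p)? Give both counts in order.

For ◇(p ∨ ¬q ∨ ¬p):
w0: successors {w1}; p ∨ ¬q ∨ ¬p there: w1:T. ✓
w1: successors {w0}; p ∨ ¬q ∨ ¬p there: w0:T. ✓
w2: successors {w2}; p ∨ ¬q ∨ ¬p there: w2:T. ✓
— 3 worlds.
For □(¬q ∧ p):
w0: successors {w1}; ¬q ∧ p there: w1:F. ✗
w1: successors {w0}; ¬q ∧ p there: w0:F. ✗
w2: successors {w2}; ¬q ∧ p there: w2:F. ✗
— 0 worlds.

3 and 0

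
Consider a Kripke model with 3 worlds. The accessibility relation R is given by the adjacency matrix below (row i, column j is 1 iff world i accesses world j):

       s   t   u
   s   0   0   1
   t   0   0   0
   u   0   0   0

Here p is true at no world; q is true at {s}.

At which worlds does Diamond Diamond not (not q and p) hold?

∅

s: successors {u}; Diamond not (not q and p) there: u:F. ✗
t: no successors, so Diamond Diamond not (not q and p) fails. ✗
u: no successors, so Diamond Diamond not (not q and p) fails. ✗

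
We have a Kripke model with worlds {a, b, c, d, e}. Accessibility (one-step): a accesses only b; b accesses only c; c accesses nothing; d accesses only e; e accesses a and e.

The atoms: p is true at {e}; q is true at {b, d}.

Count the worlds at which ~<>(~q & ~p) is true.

3

a: <>(~q & ~p) is F. ✓
b: <>(~q & ~p) is T. ✗
c: <>(~q & ~p) is F. ✓
d: <>(~q & ~p) is F. ✓
e: <>(~q & ~p) is T. ✗
Satisfying worlds: {a, c, d}.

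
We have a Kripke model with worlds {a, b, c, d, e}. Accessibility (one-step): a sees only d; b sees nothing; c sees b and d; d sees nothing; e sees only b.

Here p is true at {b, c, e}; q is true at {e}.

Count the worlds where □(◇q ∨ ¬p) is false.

a: successors {d}; ◇q ∨ ¬p there: d:T. ✓
b: no successors, so □(◇q ∨ ¬p) holds vacuously. ✓
c: successors {b, d}; ◇q ∨ ¬p there: b:F, d:T. ✗
d: no successors, so □(◇q ∨ ¬p) holds vacuously. ✓
e: successors {b}; ◇q ∨ ¬p there: b:F. ✗
Satisfying worlds: {a, b, d}.
So □(◇q ∨ ¬p) fails at the other 2 worlds.

2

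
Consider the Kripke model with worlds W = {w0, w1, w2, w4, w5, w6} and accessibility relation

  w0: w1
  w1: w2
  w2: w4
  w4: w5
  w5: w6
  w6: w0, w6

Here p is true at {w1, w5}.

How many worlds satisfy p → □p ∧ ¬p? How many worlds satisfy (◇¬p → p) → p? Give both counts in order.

4 and 4

For p → □p ∧ ¬p:
w0: p is F, □p ∧ ¬p is T. ✓
w1: p is T, □p ∧ ¬p is F. ✗
w2: p is F, □p ∧ ¬p is F. ✓
w4: p is F, □p ∧ ¬p is T. ✓
w5: p is T, □p ∧ ¬p is F. ✗
w6: p is F, □p ∧ ¬p is F. ✓
— 4 worlds.
For (◇¬p → p) → p:
w0: ◇¬p → p is T, p is F. ✗
w1: ◇¬p → p is T, p is T. ✓
w2: ◇¬p → p is F, p is F. ✓
w4: ◇¬p → p is T, p is F. ✗
w5: ◇¬p → p is T, p is T. ✓
w6: ◇¬p → p is F, p is F. ✓
— 4 worlds.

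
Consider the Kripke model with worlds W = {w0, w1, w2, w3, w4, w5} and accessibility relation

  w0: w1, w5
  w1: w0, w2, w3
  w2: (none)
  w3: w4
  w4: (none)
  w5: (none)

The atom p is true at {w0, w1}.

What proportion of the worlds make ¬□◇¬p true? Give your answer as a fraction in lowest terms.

w0: □◇¬p is F. ✓
w1: □◇¬p is F. ✓
w2: □◇¬p is T. ✗
w3: □◇¬p is F. ✓
w4: □◇¬p is T. ✗
w5: □◇¬p is T. ✗
That's 3 of 6 worlds, so 3/6 = 1/2.

1/2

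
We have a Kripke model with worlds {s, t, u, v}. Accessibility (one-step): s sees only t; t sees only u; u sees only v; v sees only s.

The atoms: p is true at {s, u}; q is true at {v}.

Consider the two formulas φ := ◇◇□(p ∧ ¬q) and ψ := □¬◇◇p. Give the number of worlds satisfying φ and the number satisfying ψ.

2 and 2

For ◇◇□(p ∧ ¬q):
s: successors {t}; ◇□(p ∧ ¬q) there: t:F. ✗
t: successors {u}; ◇□(p ∧ ¬q) there: u:T. ✓
u: successors {v}; ◇□(p ∧ ¬q) there: v:F. ✗
v: successors {s}; ◇□(p ∧ ¬q) there: s:T. ✓
— 2 worlds.
For □¬◇◇p:
s: successors {t}; ¬◇◇p there: t:T. ✓
t: successors {u}; ¬◇◇p there: u:F. ✗
u: successors {v}; ¬◇◇p there: v:T. ✓
v: successors {s}; ¬◇◇p there: s:F. ✗
— 2 worlds.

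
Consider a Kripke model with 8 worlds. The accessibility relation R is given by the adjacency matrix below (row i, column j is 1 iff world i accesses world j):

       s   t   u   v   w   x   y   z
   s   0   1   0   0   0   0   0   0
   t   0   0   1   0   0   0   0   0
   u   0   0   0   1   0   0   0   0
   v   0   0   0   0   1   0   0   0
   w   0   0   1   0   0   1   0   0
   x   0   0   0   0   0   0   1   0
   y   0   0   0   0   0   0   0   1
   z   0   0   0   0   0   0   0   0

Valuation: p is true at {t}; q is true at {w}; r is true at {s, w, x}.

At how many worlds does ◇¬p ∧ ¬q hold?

5

s: ◇¬p is F, ¬q is T. ✗
t: ◇¬p is T, ¬q is T. ✓
u: ◇¬p is T, ¬q is T. ✓
v: ◇¬p is T, ¬q is T. ✓
w: ◇¬p is T, ¬q is F. ✗
x: ◇¬p is T, ¬q is T. ✓
y: ◇¬p is T, ¬q is T. ✓
z: ◇¬p is F, ¬q is T. ✗
Satisfying worlds: {t, u, v, x, y}.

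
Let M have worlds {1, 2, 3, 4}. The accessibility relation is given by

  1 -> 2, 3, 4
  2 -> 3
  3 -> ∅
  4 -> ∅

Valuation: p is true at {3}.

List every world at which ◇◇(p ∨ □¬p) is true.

{1}

1: successors {2, 3, 4}; ◇(p ∨ □¬p) there: 2:T, 3:F, 4:F. ✓
2: successors {3}; ◇(p ∨ □¬p) there: 3:F. ✗
3: no successors, so ◇◇(p ∨ □¬p) fails. ✗
4: no successors, so ◇◇(p ∨ □¬p) fails. ✗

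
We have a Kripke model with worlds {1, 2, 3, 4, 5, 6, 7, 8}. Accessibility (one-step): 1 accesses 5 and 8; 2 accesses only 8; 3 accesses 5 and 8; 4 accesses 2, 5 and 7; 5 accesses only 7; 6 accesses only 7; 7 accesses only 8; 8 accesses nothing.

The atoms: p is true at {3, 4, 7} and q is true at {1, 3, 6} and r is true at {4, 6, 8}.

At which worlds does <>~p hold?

{1, 2, 3, 4, 7}

1: successors {5, 8}; ~p there: 5:T, 8:T. ✓
2: successors {8}; ~p there: 8:T. ✓
3: successors {5, 8}; ~p there: 5:T, 8:T. ✓
4: successors {2, 5, 7}; ~p there: 2:T, 5:T, 7:F. ✓
5: successors {7}; ~p there: 7:F. ✗
6: successors {7}; ~p there: 7:F. ✗
7: successors {8}; ~p there: 8:T. ✓
8: no successors, so <>~p fails. ✗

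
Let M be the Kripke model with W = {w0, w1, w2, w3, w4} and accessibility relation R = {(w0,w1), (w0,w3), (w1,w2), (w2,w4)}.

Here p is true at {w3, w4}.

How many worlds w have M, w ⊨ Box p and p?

w0: Box p is F, p is F. ✗
w1: Box p is F, p is F. ✗
w2: Box p is T, p is F. ✗
w3: Box p is T, p is T. ✓
w4: Box p is T, p is T. ✓
Satisfying worlds: {w3, w4}.

2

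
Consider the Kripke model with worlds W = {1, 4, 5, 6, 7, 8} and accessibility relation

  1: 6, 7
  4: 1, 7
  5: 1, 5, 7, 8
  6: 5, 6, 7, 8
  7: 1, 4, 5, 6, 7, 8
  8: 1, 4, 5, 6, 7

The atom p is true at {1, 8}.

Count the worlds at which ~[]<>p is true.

1: []<>p is T. ✗
4: []<>p is F. ✓
5: []<>p is F. ✓
6: []<>p is T. ✗
7: []<>p is F. ✓
8: []<>p is F. ✓
Satisfying worlds: {4, 5, 7, 8}.

4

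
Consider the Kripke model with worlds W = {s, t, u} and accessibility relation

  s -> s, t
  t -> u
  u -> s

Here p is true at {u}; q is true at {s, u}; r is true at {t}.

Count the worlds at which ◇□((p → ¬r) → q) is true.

2

s: successors {s, t}; □((p → ¬r) → q) there: s:F, t:T. ✓
t: successors {u}; □((p → ¬r) → q) there: u:T. ✓
u: successors {s}; □((p → ¬r) → q) there: s:F. ✗
Satisfying worlds: {s, t}.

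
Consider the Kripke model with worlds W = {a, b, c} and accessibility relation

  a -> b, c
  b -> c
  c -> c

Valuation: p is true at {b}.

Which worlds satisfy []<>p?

a: successors {b, c}; <>p there: b:F, c:F. ✗
b: successors {c}; <>p there: c:F. ✗
c: successors {c}; <>p there: c:F. ✗

∅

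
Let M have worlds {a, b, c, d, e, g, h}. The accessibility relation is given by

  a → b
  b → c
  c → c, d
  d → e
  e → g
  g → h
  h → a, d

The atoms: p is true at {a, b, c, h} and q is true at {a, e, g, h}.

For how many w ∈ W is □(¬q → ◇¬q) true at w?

5

a: successors {b}; ¬q → ◇¬q there: b:T. ✓
b: successors {c}; ¬q → ◇¬q there: c:T. ✓
c: successors {c, d}; ¬q → ◇¬q there: c:T, d:F. ✗
d: successors {e}; ¬q → ◇¬q there: e:T. ✓
e: successors {g}; ¬q → ◇¬q there: g:T. ✓
g: successors {h}; ¬q → ◇¬q there: h:T. ✓
h: successors {a, d}; ¬q → ◇¬q there: a:T, d:F. ✗
Satisfying worlds: {a, b, d, e, g}.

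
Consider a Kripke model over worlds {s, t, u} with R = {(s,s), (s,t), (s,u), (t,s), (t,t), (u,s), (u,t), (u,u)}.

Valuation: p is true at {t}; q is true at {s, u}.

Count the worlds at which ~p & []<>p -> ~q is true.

s: ~p & []<>p is T, ~q is F. ✗
t: ~p & []<>p is F, ~q is T. ✓
u: ~p & []<>p is T, ~q is F. ✗
Satisfying worlds: {t}.

1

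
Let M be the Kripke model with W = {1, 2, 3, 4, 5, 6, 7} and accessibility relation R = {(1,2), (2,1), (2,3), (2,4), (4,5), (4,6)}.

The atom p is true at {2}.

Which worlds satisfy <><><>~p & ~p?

1: <><><>~p is T, ~p is T. ✓
2: <><><>~p is T, ~p is F. ✗
3: <><><>~p is F, ~p is T. ✗
4: <><><>~p is F, ~p is T. ✗
5: <><><>~p is F, ~p is T. ✗
6: <><><>~p is F, ~p is T. ✗
7: <><><>~p is F, ~p is T. ✗

{1}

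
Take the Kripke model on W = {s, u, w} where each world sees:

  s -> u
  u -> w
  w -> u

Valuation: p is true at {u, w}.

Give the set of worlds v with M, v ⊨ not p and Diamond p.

{s}

s: not p is T, Diamond p is T. ✓
u: not p is F, Diamond p is T. ✗
w: not p is F, Diamond p is T. ✗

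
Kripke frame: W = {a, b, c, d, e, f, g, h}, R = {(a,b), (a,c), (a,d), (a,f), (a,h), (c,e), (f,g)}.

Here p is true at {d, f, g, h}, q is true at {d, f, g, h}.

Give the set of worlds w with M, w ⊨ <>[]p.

a: successors {b, c, d, f, h}; []p there: b:T, c:F, d:T, f:T, h:T. ✓
b: no successors, so <>[]p fails. ✗
c: successors {e}; []p there: e:T. ✓
d: no successors, so <>[]p fails. ✗
e: no successors, so <>[]p fails. ✗
f: successors {g}; []p there: g:T. ✓
g: no successors, so <>[]p fails. ✗
h: no successors, so <>[]p fails. ✗

{a, c, f}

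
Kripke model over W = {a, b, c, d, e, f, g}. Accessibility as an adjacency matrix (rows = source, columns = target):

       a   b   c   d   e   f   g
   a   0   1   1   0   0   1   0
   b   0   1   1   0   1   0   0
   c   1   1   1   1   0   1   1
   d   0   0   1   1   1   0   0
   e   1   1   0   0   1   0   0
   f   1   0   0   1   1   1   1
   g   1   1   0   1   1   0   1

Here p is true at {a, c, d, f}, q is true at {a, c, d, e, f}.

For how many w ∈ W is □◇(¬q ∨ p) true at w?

a: successors {b, c, f}; ◇(¬q ∨ p) there: b:T, c:T, f:T. ✓
b: successors {b, c, e}; ◇(¬q ∨ p) there: b:T, c:T, e:T. ✓
c: successors {a, b, c, d, f, g}; ◇(¬q ∨ p) there: a:T, b:T, c:T, d:T, f:T, g:T. ✓
d: successors {c, d, e}; ◇(¬q ∨ p) there: c:T, d:T, e:T. ✓
e: successors {a, b, e}; ◇(¬q ∨ p) there: a:T, b:T, e:T. ✓
f: successors {a, d, e, f, g}; ◇(¬q ∨ p) there: a:T, d:T, e:T, f:T, g:T. ✓
g: successors {a, b, d, e, g}; ◇(¬q ∨ p) there: a:T, b:T, d:T, e:T, g:T. ✓
Satisfying worlds: {a, b, c, d, e, f, g}.

7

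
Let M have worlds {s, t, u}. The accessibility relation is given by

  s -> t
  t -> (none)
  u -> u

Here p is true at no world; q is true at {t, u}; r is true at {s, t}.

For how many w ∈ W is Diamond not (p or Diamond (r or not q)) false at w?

s: successors {t}; not (p or Diamond (r or not q)) there: t:T. ✓
t: no successors, so Diamond not (p or Diamond (r or not q)) fails. ✗
u: successors {u}; not (p or Diamond (r or not q)) there: u:T. ✓
Satisfying worlds: {s, u}.
So Diamond not (p or Diamond (r or not q)) fails at the other 1 world.

1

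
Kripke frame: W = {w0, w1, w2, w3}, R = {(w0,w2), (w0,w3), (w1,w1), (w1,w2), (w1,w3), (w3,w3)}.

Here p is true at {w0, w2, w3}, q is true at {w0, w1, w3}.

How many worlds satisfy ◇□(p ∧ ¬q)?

w0: successors {w2, w3}; □(p ∧ ¬q) there: w2:T, w3:F. ✓
w1: successors {w1, w2, w3}; □(p ∧ ¬q) there: w1:F, w2:T, w3:F. ✓
w2: no successors, so ◇□(p ∧ ¬q) fails. ✗
w3: successors {w3}; □(p ∧ ¬q) there: w3:F. ✗
Satisfying worlds: {w0, w1}.

2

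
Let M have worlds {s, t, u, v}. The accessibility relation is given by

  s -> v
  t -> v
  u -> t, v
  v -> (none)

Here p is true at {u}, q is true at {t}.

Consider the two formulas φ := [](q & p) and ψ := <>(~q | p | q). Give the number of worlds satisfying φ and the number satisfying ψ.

For [](q & p):
s: successors {v}; q & p there: v:F. ✗
t: successors {v}; q & p there: v:F. ✗
u: successors {t, v}; q & p there: t:F, v:F. ✗
v: no successors, so [](q & p) holds vacuously. ✓
— 1 world.
For <>(~q | p | q):
s: successors {v}; ~q | p | q there: v:T. ✓
t: successors {v}; ~q | p | q there: v:T. ✓
u: successors {t, v}; ~q | p | q there: t:T, v:T. ✓
v: no successors, so <>(~q | p | q) fails. ✗
— 3 worlds.

1 and 3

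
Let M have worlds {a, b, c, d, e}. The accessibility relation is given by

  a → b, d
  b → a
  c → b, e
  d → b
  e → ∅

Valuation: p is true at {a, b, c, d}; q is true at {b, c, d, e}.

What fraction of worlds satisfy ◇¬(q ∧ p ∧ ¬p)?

a: successors {b, d}; ¬(q ∧ p ∧ ¬p) there: b:T, d:T. ✓
b: successors {a}; ¬(q ∧ p ∧ ¬p) there: a:T. ✓
c: successors {b, e}; ¬(q ∧ p ∧ ¬p) there: b:T, e:T. ✓
d: successors {b}; ¬(q ∧ p ∧ ¬p) there: b:T. ✓
e: no successors, so ◇¬(q ∧ p ∧ ¬p) fails. ✗
That's 4 of 5 worlds, so 4/5.

4/5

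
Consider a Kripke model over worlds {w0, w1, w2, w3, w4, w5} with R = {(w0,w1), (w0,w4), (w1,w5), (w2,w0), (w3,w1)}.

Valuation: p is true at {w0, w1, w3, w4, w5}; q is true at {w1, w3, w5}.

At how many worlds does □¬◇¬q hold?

5

w0: successors {w1, w4}; ¬◇¬q there: w1:T, w4:T. ✓
w1: successors {w5}; ¬◇¬q there: w5:T. ✓
w2: successors {w0}; ¬◇¬q there: w0:F. ✗
w3: successors {w1}; ¬◇¬q there: w1:T. ✓
w4: no successors, so □¬◇¬q holds vacuously. ✓
w5: no successors, so □¬◇¬q holds vacuously. ✓
Satisfying worlds: {w0, w1, w3, w4, w5}.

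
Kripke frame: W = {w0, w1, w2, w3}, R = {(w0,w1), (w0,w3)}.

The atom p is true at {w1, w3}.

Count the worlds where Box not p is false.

w0: successors {w1, w3}; not p there: w1:F, w3:F. ✗
w1: no successors, so Box not p holds vacuously. ✓
w2: no successors, so Box not p holds vacuously. ✓
w3: no successors, so Box not p holds vacuously. ✓
Satisfying worlds: {w1, w2, w3}.
So Box not p fails at the other 1 world.

1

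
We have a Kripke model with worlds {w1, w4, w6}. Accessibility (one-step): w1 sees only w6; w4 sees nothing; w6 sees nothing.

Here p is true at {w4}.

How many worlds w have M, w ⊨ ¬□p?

1

w1: □p is F. ✓
w4: □p is T. ✗
w6: □p is T. ✗
Satisfying worlds: {w1}.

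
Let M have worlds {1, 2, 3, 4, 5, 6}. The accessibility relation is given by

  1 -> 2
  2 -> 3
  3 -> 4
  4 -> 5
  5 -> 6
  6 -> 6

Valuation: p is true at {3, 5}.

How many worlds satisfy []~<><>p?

1: successors {2}; ~<><>p there: 2:T. ✓
2: successors {3}; ~<><>p there: 3:F. ✗
3: successors {4}; ~<><>p there: 4:T. ✓
4: successors {5}; ~<><>p there: 5:T. ✓
5: successors {6}; ~<><>p there: 6:T. ✓
6: successors {6}; ~<><>p there: 6:T. ✓
Satisfying worlds: {1, 3, 4, 5, 6}.

5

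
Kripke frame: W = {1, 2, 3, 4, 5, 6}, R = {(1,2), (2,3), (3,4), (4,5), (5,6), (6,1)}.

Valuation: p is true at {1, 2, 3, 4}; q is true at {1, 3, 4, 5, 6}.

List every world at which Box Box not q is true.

{6}

1: successors {2}; Box not q there: 2:F. ✗
2: successors {3}; Box not q there: 3:F. ✗
3: successors {4}; Box not q there: 4:F. ✗
4: successors {5}; Box not q there: 5:F. ✗
5: successors {6}; Box not q there: 6:F. ✗
6: successors {1}; Box not q there: 1:T. ✓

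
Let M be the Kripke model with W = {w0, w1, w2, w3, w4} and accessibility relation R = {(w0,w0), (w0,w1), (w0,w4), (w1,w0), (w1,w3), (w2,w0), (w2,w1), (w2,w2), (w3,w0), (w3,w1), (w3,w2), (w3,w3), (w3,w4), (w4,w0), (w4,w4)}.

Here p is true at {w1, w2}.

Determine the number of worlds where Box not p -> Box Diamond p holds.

w0: Box not p is F, Box Diamond p is F. ✓
w1: Box not p is T, Box Diamond p is T. ✓
w2: Box not p is F, Box Diamond p is F. ✓
w3: Box not p is F, Box Diamond p is F. ✓
w4: Box not p is T, Box Diamond p is F. ✗
Satisfying worlds: {w0, w1, w2, w3}.

4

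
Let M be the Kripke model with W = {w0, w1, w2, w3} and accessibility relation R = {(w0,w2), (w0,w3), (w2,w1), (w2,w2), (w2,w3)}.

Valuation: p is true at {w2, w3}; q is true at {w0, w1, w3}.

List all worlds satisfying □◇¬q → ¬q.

w0: □◇¬q is F, ¬q is F. ✓
w1: □◇¬q is T, ¬q is F. ✗
w2: □◇¬q is F, ¬q is T. ✓
w3: □◇¬q is T, ¬q is F. ✗

{w0, w2}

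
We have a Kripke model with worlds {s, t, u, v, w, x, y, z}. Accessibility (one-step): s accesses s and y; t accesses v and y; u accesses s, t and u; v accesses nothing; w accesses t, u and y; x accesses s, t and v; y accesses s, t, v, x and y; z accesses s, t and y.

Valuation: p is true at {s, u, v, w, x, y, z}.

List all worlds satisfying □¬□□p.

{s, u, v, w, z}

s: successors {s, y}; ¬□□p there: s:T, y:T. ✓
t: successors {v, y}; ¬□□p there: v:F, y:T. ✗
u: successors {s, t, u}; ¬□□p there: s:T, t:T, u:T. ✓
v: no successors, so □¬□□p holds vacuously. ✓
w: successors {t, u, y}; ¬□□p there: t:T, u:T, y:T. ✓
x: successors {s, t, v}; ¬□□p there: s:T, t:T, v:F. ✗
y: successors {s, t, v, x, y}; ¬□□p there: s:T, t:T, v:F, x:F, y:T. ✗
z: successors {s, t, y}; ¬□□p there: s:T, t:T, y:T. ✓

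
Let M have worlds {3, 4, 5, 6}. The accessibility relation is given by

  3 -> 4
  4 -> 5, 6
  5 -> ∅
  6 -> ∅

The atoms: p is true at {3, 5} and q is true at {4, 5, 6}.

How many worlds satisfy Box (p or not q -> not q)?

3

3: successors {4}; p or not q -> not q there: 4:T. ✓
4: successors {5, 6}; p or not q -> not q there: 5:F, 6:T. ✗
5: no successors, so Box (p or not q -> not q) holds vacuously. ✓
6: no successors, so Box (p or not q -> not q) holds vacuously. ✓
Satisfying worlds: {3, 5, 6}.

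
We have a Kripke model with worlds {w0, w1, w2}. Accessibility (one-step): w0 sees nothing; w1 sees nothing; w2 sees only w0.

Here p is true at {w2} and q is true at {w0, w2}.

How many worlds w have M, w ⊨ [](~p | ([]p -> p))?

3

w0: no successors, so [](~p | ([]p -> p)) holds vacuously. ✓
w1: no successors, so [](~p | ([]p -> p)) holds vacuously. ✓
w2: successors {w0}; ~p | ([]p -> p) there: w0:T. ✓
Satisfying worlds: {w0, w1, w2}.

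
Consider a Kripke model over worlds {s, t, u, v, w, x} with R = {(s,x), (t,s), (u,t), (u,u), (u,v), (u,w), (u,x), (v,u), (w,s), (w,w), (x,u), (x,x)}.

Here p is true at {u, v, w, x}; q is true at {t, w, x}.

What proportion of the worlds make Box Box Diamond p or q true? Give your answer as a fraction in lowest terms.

s: Box Box Diamond p is T, q is F. ✓
t: Box Box Diamond p is T, q is T. ✓
u: Box Box Diamond p is F, q is F. ✗
v: Box Box Diamond p is F, q is F. ✗
w: Box Box Diamond p is T, q is T. ✓
x: Box Box Diamond p is F, q is T. ✓
That's 4 of 6 worlds, so 4/6 = 2/3.

2/3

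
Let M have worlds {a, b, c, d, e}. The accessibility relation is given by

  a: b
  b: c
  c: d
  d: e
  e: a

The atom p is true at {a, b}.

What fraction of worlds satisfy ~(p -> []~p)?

a: p -> []~p is F. ✓
b: p -> []~p is T. ✗
c: p -> []~p is T. ✗
d: p -> []~p is T. ✗
e: p -> []~p is T. ✗
That's 1 of 5 worlds, so 1/5.

1/5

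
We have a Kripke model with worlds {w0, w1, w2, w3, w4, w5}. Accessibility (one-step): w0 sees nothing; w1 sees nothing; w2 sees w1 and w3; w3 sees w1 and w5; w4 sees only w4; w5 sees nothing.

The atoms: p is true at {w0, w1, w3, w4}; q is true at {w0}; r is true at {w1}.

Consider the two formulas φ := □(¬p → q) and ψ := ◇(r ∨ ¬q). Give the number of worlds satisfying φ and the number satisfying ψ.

For □(¬p → q):
w0: no successors, so □(¬p → q) holds vacuously. ✓
w1: no successors, so □(¬p → q) holds vacuously. ✓
w2: successors {w1, w3}; ¬p → q there: w1:T, w3:T. ✓
w3: successors {w1, w5}; ¬p → q there: w1:T, w5:F. ✗
w4: successors {w4}; ¬p → q there: w4:T. ✓
w5: no successors, so □(¬p → q) holds vacuously. ✓
— 5 worlds.
For ◇(r ∨ ¬q):
w0: no successors, so ◇(r ∨ ¬q) fails. ✗
w1: no successors, so ◇(r ∨ ¬q) fails. ✗
w2: successors {w1, w3}; r ∨ ¬q there: w1:T, w3:T. ✓
w3: successors {w1, w5}; r ∨ ¬q there: w1:T, w5:T. ✓
w4: successors {w4}; r ∨ ¬q there: w4:T. ✓
w5: no successors, so ◇(r ∨ ¬q) fails. ✗
— 3 worlds.

5 and 3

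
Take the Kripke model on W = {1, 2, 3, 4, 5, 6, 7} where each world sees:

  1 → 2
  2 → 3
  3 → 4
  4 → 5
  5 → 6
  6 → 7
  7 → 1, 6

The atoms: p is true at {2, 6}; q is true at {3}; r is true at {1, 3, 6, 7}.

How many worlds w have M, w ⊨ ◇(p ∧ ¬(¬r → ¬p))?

1

1: successors {2}; p ∧ ¬(¬r → ¬p) there: 2:T. ✓
2: successors {3}; p ∧ ¬(¬r → ¬p) there: 3:F. ✗
3: successors {4}; p ∧ ¬(¬r → ¬p) there: 4:F. ✗
4: successors {5}; p ∧ ¬(¬r → ¬p) there: 5:F. ✗
5: successors {6}; p ∧ ¬(¬r → ¬p) there: 6:F. ✗
6: successors {7}; p ∧ ¬(¬r → ¬p) there: 7:F. ✗
7: successors {1, 6}; p ∧ ¬(¬r → ¬p) there: 1:F, 6:F. ✗
Satisfying worlds: {1}.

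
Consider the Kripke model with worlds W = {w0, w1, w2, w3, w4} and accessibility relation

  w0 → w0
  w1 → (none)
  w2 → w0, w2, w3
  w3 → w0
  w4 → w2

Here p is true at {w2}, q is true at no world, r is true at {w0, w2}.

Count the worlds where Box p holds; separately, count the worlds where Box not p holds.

For Box p:
w0: successors {w0}; p there: w0:F. ✗
w1: no successors, so Box p holds vacuously. ✓
w2: successors {w0, w2, w3}; p there: w0:F, w2:T, w3:F. ✗
w3: successors {w0}; p there: w0:F. ✗
w4: successors {w2}; p there: w2:T. ✓
— 2 worlds.
For Box not p:
w0: successors {w0}; not p there: w0:T. ✓
w1: no successors, so Box not p holds vacuously. ✓
w2: successors {w0, w2, w3}; not p there: w0:T, w2:F, w3:T. ✗
w3: successors {w0}; not p there: w0:T. ✓
w4: successors {w2}; not p there: w2:F. ✗
— 3 worlds.

2 and 3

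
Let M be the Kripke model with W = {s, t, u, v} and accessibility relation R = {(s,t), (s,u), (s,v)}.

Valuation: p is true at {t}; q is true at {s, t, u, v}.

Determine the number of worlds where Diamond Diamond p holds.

s: successors {t, u, v}; Diamond p there: t:F, u:F, v:F. ✗
t: no successors, so Diamond Diamond p fails. ✗
u: no successors, so Diamond Diamond p fails. ✗
v: no successors, so Diamond Diamond p fails. ✗
Satisfying worlds: ∅.

0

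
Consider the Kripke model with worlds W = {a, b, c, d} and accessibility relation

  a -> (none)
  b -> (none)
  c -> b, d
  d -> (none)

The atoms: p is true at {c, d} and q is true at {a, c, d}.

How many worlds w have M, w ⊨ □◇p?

3

a: no successors, so □◇p holds vacuously. ✓
b: no successors, so □◇p holds vacuously. ✓
c: successors {b, d}; ◇p there: b:F, d:F. ✗
d: no successors, so □◇p holds vacuously. ✓
Satisfying worlds: {a, b, d}.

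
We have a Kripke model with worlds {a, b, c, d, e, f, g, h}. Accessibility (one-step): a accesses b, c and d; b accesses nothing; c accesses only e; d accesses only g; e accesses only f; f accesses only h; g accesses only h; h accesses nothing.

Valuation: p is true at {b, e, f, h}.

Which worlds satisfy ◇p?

{a, c, e, f, g}

a: successors {b, c, d}; p there: b:T, c:F, d:F. ✓
b: no successors, so ◇p fails. ✗
c: successors {e}; p there: e:T. ✓
d: successors {g}; p there: g:F. ✗
e: successors {f}; p there: f:T. ✓
f: successors {h}; p there: h:T. ✓
g: successors {h}; p there: h:T. ✓
h: no successors, so ◇p fails. ✗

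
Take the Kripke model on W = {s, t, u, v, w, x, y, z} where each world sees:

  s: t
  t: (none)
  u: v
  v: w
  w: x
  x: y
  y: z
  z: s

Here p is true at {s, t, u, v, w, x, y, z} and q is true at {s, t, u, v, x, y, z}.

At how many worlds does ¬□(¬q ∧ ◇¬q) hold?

s: □(¬q ∧ ◇¬q) is F. ✓
t: □(¬q ∧ ◇¬q) is T. ✗
u: □(¬q ∧ ◇¬q) is F. ✓
v: □(¬q ∧ ◇¬q) is F. ✓
w: □(¬q ∧ ◇¬q) is F. ✓
x: □(¬q ∧ ◇¬q) is F. ✓
y: □(¬q ∧ ◇¬q) is F. ✓
z: □(¬q ∧ ◇¬q) is F. ✓
Satisfying worlds: {s, u, v, w, x, y, z}.

7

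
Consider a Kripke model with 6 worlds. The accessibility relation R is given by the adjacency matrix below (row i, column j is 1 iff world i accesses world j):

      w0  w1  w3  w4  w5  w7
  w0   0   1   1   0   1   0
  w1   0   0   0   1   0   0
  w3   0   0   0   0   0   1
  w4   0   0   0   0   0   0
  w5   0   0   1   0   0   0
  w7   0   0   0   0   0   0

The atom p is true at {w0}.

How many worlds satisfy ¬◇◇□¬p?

w0: ◇◇□¬p is T. ✗
w1: ◇◇□¬p is F. ✓
w3: ◇◇□¬p is F. ✓
w4: ◇◇□¬p is F. ✓
w5: ◇◇□¬p is T. ✗
w7: ◇◇□¬p is F. ✓
Satisfying worlds: {w1, w3, w4, w7}.

4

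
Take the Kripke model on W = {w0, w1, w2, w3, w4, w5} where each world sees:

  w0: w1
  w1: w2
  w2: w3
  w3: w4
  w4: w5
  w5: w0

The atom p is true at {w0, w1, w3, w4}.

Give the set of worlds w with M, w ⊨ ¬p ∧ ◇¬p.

w0: ¬p is F, ◇¬p is F. ✗
w1: ¬p is F, ◇¬p is T. ✗
w2: ¬p is T, ◇¬p is F. ✗
w3: ¬p is F, ◇¬p is F. ✗
w4: ¬p is F, ◇¬p is T. ✗
w5: ¬p is T, ◇¬p is F. ✗

∅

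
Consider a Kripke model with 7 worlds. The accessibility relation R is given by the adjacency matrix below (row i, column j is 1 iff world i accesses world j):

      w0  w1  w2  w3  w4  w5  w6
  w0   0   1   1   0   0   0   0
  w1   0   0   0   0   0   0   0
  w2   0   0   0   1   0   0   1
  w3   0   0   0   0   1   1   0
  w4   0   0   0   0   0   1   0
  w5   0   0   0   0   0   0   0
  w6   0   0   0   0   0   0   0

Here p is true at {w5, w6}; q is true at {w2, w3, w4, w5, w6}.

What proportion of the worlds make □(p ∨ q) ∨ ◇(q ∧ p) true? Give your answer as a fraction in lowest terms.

w0: □(p ∨ q) is F, ◇(q ∧ p) is F. ✗
w1: □(p ∨ q) is T, ◇(q ∧ p) is F. ✓
w2: □(p ∨ q) is T, ◇(q ∧ p) is T. ✓
w3: □(p ∨ q) is T, ◇(q ∧ p) is T. ✓
w4: □(p ∨ q) is T, ◇(q ∧ p) is T. ✓
w5: □(p ∨ q) is T, ◇(q ∧ p) is F. ✓
w6: □(p ∨ q) is T, ◇(q ∧ p) is F. ✓
That's 6 of 7 worlds, so 6/7.

6/7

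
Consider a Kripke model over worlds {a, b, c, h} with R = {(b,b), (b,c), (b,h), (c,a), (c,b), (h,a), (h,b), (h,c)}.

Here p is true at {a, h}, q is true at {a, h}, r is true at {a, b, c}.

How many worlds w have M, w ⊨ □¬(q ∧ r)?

2

a: no successors, so □¬(q ∧ r) holds vacuously. ✓
b: successors {b, c, h}; ¬(q ∧ r) there: b:T, c:T, h:T. ✓
c: successors {a, b}; ¬(q ∧ r) there: a:F, b:T. ✗
h: successors {a, b, c}; ¬(q ∧ r) there: a:F, b:T, c:T. ✗
Satisfying worlds: {a, b}.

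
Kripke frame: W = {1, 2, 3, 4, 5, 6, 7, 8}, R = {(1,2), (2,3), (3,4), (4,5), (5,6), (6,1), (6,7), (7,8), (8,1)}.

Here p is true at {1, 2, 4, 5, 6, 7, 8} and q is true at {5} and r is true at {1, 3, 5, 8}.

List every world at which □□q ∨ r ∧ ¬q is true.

1: □□q is F, r ∧ ¬q is T. ✓
2: □□q is F, r ∧ ¬q is F. ✗
3: □□q is T, r ∧ ¬q is T. ✓
4: □□q is F, r ∧ ¬q is F. ✗
5: □□q is F, r ∧ ¬q is F. ✗
6: □□q is F, r ∧ ¬q is F. ✗
7: □□q is F, r ∧ ¬q is F. ✗
8: □□q is F, r ∧ ¬q is T. ✓

{1, 3, 8}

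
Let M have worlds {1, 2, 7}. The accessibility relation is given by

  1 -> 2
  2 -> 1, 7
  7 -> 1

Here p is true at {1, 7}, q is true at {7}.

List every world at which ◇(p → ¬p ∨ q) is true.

{1, 2}

1: successors {2}; p → ¬p ∨ q there: 2:T. ✓
2: successors {1, 7}; p → ¬p ∨ q there: 1:F, 7:T. ✓
7: successors {1}; p → ¬p ∨ q there: 1:F. ✗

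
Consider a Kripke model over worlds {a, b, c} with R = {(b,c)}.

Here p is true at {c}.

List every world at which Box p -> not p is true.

{a, b}

a: Box p is T, not p is T. ✓
b: Box p is T, not p is T. ✓
c: Box p is T, not p is F. ✗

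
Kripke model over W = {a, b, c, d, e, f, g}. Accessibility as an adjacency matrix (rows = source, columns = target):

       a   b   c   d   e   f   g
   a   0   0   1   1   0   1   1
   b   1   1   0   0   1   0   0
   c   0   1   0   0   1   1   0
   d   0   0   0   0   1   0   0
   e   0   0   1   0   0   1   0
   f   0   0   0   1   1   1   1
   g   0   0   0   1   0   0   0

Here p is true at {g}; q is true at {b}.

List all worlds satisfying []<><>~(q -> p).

{b, d}

a: successors {c, d, f, g}; <><>~(q -> p) there: c:T, d:F, f:F, g:F. ✗
b: successors {a, b, e}; <><>~(q -> p) there: a:T, b:T, e:T. ✓
c: successors {b, e, f}; <><>~(q -> p) there: b:T, e:T, f:F. ✗
d: successors {e}; <><>~(q -> p) there: e:T. ✓
e: successors {c, f}; <><>~(q -> p) there: c:T, f:F. ✗
f: successors {d, e, f, g}; <><>~(q -> p) there: d:F, e:T, f:F, g:F. ✗
g: successors {d}; <><>~(q -> p) there: d:F. ✗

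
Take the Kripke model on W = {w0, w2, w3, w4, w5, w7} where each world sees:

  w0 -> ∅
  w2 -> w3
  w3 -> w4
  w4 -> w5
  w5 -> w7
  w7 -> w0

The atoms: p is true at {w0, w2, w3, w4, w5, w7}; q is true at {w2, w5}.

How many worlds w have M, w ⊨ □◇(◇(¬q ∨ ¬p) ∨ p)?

5

w0: no successors, so □◇(◇(¬q ∨ ¬p) ∨ p) holds vacuously. ✓
w2: successors {w3}; ◇(◇(¬q ∨ ¬p) ∨ p) there: w3:T. ✓
w3: successors {w4}; ◇(◇(¬q ∨ ¬p) ∨ p) there: w4:T. ✓
w4: successors {w5}; ◇(◇(¬q ∨ ¬p) ∨ p) there: w5:T. ✓
w5: successors {w7}; ◇(◇(¬q ∨ ¬p) ∨ p) there: w7:T. ✓
w7: successors {w0}; ◇(◇(¬q ∨ ¬p) ∨ p) there: w0:F. ✗
Satisfying worlds: {w0, w2, w3, w4, w5}.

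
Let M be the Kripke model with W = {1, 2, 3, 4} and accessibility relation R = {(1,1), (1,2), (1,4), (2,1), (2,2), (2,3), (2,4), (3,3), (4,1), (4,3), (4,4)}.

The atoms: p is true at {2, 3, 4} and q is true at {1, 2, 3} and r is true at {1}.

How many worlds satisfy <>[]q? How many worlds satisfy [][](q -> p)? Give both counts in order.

For <>[]q:
1: successors {1, 2, 4}; []q there: 1:F, 2:F, 4:F. ✗
2: successors {1, 2, 3, 4}; []q there: 1:F, 2:F, 3:T, 4:F. ✓
3: successors {3}; []q there: 3:T. ✓
4: successors {1, 3, 4}; []q there: 1:F, 3:T, 4:F. ✓
— 3 worlds.
For [][](q -> p):
1: successors {1, 2, 4}; [](q -> p) there: 1:F, 2:F, 4:F. ✗
2: successors {1, 2, 3, 4}; [](q -> p) there: 1:F, 2:F, 3:T, 4:F. ✗
3: successors {3}; [](q -> p) there: 3:T. ✓
4: successors {1, 3, 4}; [](q -> p) there: 1:F, 3:T, 4:F. ✗
— 1 world.

3 and 1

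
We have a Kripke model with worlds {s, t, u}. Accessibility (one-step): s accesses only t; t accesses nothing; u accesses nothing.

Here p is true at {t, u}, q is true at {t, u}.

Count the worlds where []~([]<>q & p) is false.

1

s: successors {t}; ~([]<>q & p) there: t:F. ✗
t: no successors, so []~([]<>q & p) holds vacuously. ✓
u: no successors, so []~([]<>q & p) holds vacuously. ✓
Satisfying worlds: {t, u}.
So []~([]<>q & p) fails at the other 1 world.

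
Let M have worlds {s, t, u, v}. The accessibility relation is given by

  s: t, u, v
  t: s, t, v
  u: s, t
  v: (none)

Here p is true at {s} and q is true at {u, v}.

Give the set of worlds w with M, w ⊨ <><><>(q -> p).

s: successors {t, u, v}; <><>(q -> p) there: t:T, u:T, v:F. ✓
t: successors {s, t, v}; <><>(q -> p) there: s:T, t:T, v:F. ✓
u: successors {s, t}; <><>(q -> p) there: s:T, t:T. ✓
v: no successors, so <><><>(q -> p) fails. ✗

{s, t, u}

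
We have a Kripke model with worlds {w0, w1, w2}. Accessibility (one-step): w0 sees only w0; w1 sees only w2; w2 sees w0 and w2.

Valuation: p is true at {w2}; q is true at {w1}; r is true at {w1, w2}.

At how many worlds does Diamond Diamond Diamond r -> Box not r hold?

1

w0: Diamond Diamond Diamond r is F, Box not r is T. ✓
w1: Diamond Diamond Diamond r is T, Box not r is F. ✗
w2: Diamond Diamond Diamond r is T, Box not r is F. ✗
Satisfying worlds: {w0}.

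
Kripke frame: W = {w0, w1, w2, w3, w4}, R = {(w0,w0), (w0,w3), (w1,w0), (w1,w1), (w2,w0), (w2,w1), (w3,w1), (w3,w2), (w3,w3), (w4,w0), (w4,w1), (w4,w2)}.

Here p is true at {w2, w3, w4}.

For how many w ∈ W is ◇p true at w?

3

w0: successors {w0, w3}; p there: w0:F, w3:T. ✓
w1: successors {w0, w1}; p there: w0:F, w1:F. ✗
w2: successors {w0, w1}; p there: w0:F, w1:F. ✗
w3: successors {w1, w2, w3}; p there: w1:F, w2:T, w3:T. ✓
w4: successors {w0, w1, w2}; p there: w0:F, w1:F, w2:T. ✓
Satisfying worlds: {w0, w3, w4}.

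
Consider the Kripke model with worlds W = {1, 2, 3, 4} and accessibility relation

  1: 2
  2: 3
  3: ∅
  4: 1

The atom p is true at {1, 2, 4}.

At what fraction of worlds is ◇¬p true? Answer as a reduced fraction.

1/4

1: successors {2}; ¬p there: 2:F. ✗
2: successors {3}; ¬p there: 3:T. ✓
3: no successors, so ◇¬p fails. ✗
4: successors {1}; ¬p there: 1:F. ✗
That's 1 of 4 worlds, so 1/4.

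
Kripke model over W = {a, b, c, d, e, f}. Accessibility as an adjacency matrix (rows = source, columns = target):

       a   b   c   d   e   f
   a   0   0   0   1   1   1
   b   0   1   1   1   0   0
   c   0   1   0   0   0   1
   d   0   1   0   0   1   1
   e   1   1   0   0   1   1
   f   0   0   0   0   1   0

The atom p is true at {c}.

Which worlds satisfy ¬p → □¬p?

a: ¬p is T, □¬p is T. ✓
b: ¬p is T, □¬p is F. ✗
c: ¬p is F, □¬p is T. ✓
d: ¬p is T, □¬p is T. ✓
e: ¬p is T, □¬p is T. ✓
f: ¬p is T, □¬p is T. ✓

{a, c, d, e, f}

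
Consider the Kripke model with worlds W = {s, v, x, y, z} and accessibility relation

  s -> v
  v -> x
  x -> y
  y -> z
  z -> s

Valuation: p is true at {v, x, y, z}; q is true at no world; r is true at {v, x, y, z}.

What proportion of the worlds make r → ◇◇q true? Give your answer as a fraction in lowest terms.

s: r is F, ◇◇q is F. ✓
v: r is T, ◇◇q is F. ✗
x: r is T, ◇◇q is F. ✗
y: r is T, ◇◇q is F. ✗
z: r is T, ◇◇q is F. ✗
That's 1 of 5 worlds, so 1/5.

1/5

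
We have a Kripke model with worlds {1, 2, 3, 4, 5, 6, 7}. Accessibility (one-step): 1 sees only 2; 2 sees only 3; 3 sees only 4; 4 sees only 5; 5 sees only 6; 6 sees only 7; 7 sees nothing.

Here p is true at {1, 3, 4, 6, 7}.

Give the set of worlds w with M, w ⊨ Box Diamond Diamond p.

1: successors {2}; Diamond Diamond p there: 2:T. ✓
2: successors {3}; Diamond Diamond p there: 3:F. ✗
3: successors {4}; Diamond Diamond p there: 4:T. ✓
4: successors {5}; Diamond Diamond p there: 5:T. ✓
5: successors {6}; Diamond Diamond p there: 6:F. ✗
6: successors {7}; Diamond Diamond p there: 7:F. ✗
7: no successors, so Box Diamond Diamond p holds vacuously. ✓

{1, 3, 4, 7}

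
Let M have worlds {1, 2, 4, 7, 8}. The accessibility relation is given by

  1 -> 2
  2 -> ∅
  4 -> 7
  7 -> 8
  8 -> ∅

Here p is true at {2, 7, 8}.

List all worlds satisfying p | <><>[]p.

{2, 4, 7, 8}

1: p is F, <><>[]p is F. ✗
2: p is T, <><>[]p is F. ✓
4: p is F, <><>[]p is T. ✓
7: p is T, <><>[]p is F. ✓
8: p is T, <><>[]p is F. ✓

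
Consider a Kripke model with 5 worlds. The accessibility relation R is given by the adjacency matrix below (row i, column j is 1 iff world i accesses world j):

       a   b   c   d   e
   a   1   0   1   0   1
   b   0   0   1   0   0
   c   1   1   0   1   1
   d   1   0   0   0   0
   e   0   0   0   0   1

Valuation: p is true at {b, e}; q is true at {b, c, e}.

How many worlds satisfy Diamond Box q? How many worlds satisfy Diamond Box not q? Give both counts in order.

For Diamond Box q:
a: successors {a, c, e}; Box q there: a:F, c:F, e:T. ✓
b: successors {c}; Box q there: c:F. ✗
c: successors {a, b, d, e}; Box q there: a:F, b:T, d:F, e:T. ✓
d: successors {a}; Box q there: a:F. ✗
e: successors {e}; Box q there: e:T. ✓
— 3 worlds.
For Diamond Box not q:
a: successors {a, c, e}; Box not q there: a:F, c:F, e:F. ✗
b: successors {c}; Box not q there: c:F. ✗
c: successors {a, b, d, e}; Box not q there: a:F, b:F, d:T, e:F. ✓
d: successors {a}; Box not q there: a:F. ✗
e: successors {e}; Box not q there: e:F. ✗
— 1 world.

3 and 1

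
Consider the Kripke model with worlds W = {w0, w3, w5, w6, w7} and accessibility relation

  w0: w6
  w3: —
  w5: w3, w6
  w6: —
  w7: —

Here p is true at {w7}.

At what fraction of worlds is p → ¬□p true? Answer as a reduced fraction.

w0: p is F, ¬□p is T. ✓
w3: p is F, ¬□p is F. ✓
w5: p is F, ¬□p is T. ✓
w6: p is F, ¬□p is F. ✓
w7: p is T, ¬□p is F. ✗
That's 4 of 5 worlds, so 4/5.

4/5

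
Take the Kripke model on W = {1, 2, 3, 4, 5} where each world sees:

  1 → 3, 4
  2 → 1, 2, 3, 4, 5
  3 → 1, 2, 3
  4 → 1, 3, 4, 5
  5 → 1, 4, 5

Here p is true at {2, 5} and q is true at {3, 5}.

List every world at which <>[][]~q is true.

1: successors {3, 4}; [][]~q there: 3:F, 4:F. ✗
2: successors {1, 2, 3, 4, 5}; [][]~q there: 1:F, 2:F, 3:F, 4:F, 5:F. ✗
3: successors {1, 2, 3}; [][]~q there: 1:F, 2:F, 3:F. ✗
4: successors {1, 3, 4, 5}; [][]~q there: 1:F, 3:F, 4:F, 5:F. ✗
5: successors {1, 4, 5}; [][]~q there: 1:F, 4:F, 5:F. ✗

∅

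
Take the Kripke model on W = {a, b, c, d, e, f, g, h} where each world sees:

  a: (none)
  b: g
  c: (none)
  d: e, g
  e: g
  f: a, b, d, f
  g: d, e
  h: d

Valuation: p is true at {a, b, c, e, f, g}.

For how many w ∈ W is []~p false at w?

5

a: no successors, so []~p holds vacuously. ✓
b: successors {g}; ~p there: g:F. ✗
c: no successors, so []~p holds vacuously. ✓
d: successors {e, g}; ~p there: e:F, g:F. ✗
e: successors {g}; ~p there: g:F. ✗
f: successors {a, b, d, f}; ~p there: a:F, b:F, d:T, f:F. ✗
g: successors {d, e}; ~p there: d:T, e:F. ✗
h: successors {d}; ~p there: d:T. ✓
Satisfying worlds: {a, c, h}.
So []~p fails at the other 5 worlds.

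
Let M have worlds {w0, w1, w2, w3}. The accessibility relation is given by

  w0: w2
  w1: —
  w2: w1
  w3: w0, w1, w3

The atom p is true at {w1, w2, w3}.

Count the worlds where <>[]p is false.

w0: successors {w2}; []p there: w2:T. ✓
w1: no successors, so <>[]p fails. ✗
w2: successors {w1}; []p there: w1:T. ✓
w3: successors {w0, w1, w3}; []p there: w0:T, w1:T, w3:F. ✓
Satisfying worlds: {w0, w2, w3}.
So <>[]p fails at the other 1 world.

1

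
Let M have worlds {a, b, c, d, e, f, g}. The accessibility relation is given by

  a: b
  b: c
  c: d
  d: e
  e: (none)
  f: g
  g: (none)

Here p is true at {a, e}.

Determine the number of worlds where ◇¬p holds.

a: successors {b}; ¬p there: b:T. ✓
b: successors {c}; ¬p there: c:T. ✓
c: successors {d}; ¬p there: d:T. ✓
d: successors {e}; ¬p there: e:F. ✗
e: no successors, so ◇¬p fails. ✗
f: successors {g}; ¬p there: g:T. ✓
g: no successors, so ◇¬p fails. ✗
Satisfying worlds: {a, b, c, f}.

4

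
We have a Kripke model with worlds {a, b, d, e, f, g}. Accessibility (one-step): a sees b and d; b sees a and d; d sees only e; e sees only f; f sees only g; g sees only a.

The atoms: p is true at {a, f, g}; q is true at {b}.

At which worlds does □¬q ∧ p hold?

{f, g}

a: □¬q is F, p is T. ✗
b: □¬q is T, p is F. ✗
d: □¬q is T, p is F. ✗
e: □¬q is T, p is F. ✗
f: □¬q is T, p is T. ✓
g: □¬q is T, p is T. ✓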